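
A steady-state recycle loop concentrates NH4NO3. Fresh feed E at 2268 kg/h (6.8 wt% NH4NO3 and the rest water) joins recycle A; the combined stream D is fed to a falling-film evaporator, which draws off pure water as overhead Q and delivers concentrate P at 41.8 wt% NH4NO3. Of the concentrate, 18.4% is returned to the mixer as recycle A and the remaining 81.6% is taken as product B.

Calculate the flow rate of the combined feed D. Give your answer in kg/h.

2351 kg/h

Overall NH4NO3 balance (none leaves overhead): NH4NO3 in fresh feed = NH4NO3 in product, i.e. 2268×0.068 = (1−0.184)·P·0.418.
P = 154.22/(0.418×0.816) = 452.15 kg/h.
Recycle A = 0.184×452.15 = 83.196 kg/h.
Combined feed D = 2268 + 83.196 = 2351.2 kg/h.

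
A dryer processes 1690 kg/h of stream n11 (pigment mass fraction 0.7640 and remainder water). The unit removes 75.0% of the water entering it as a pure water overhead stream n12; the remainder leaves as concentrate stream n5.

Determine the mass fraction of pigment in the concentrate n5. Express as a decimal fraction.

0.9283

pigment is not removed: 1690×0.764 = 1291.2 kg/h of pigment enters n5.
water entering = 1690×0.236 = 398.84 kg/h; overhead removed = 0.750×398.84 = 299.13 kg/h.
Concentrate = 1690 − 299.13 = 1390.9 kg/h.
Mass fraction = 1291.2/1390.9 = 0.9283.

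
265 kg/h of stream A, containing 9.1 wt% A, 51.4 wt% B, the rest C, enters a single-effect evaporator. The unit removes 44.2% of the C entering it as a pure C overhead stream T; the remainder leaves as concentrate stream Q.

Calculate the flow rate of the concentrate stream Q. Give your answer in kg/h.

218.7 kg/h

C entering = 265×0.395 = 104.68 kg/h; overhead removed = 0.442×104.68 = 46.266 kg/h.
Concentrate = 265 − 46.266 = 218.73 kg/h.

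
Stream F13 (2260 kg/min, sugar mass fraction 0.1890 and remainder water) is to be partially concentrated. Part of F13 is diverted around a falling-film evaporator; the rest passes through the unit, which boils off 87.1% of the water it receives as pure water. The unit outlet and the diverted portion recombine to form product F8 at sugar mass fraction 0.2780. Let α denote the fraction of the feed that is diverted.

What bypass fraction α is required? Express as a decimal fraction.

All 2260×0.189 = 427.14 kg/min of sugar reaches F8, so F8 = 427.14/0.278 = 1536.5 kg/min and vapour = 723.53 kg/min.
The evaporator receives (1−α)·2260 of feed at 0.811 water and removes 0.871 of that water:
0.871×0.811×(1−α)×2260 = 723.53
(1−α) = 723.53/1596.4 = 0.4532;  α = 0.5468.

0.547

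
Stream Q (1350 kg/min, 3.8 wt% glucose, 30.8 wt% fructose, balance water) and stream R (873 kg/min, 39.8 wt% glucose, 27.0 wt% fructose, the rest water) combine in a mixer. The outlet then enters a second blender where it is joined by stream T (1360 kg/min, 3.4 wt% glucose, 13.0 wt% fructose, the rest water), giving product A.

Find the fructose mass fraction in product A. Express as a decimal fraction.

Overall, product flow = 3583 kg/min.
fructose in = 1350×0.308 + 873×0.270 + 1360×0.130 = 828.31 kg/min.
fructose fraction in A = 0.2312.

0.2312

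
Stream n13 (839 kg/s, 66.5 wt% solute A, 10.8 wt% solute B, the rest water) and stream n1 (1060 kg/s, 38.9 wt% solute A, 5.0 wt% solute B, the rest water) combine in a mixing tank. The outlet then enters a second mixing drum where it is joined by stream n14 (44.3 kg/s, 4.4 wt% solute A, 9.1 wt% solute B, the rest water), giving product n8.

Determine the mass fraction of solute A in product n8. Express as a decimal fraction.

0.500

Overall, product flow = 1943.3 kg/s.
solute A in = 839×0.665 + 1060×0.389 + 44.3×0.044 = 972.22 kg/s.
solute A fraction in n8 = 0.500.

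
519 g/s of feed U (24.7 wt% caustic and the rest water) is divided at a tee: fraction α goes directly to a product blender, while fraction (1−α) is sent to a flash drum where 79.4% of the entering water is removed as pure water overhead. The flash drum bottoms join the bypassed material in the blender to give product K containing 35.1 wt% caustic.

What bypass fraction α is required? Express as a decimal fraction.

0.504

All 519×0.247 = 128.19 g/s of caustic reaches K, so K = 128.19/0.351 = 365.22 g/s and vapour = 153.78 g/s.
The evaporator receives (1−α)·519 of feed at 0.753 water and removes 0.794 of that water:
0.794×0.753×(1−α)×519 = 153.78
(1−α) = 153.78/310.3 = 0.4956;  α = 0.5044.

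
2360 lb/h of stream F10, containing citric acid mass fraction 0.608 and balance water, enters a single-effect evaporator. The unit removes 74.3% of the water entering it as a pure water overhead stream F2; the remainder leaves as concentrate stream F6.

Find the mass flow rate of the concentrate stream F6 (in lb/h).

1673 lb/h

water entering = 2360×0.392 = 925.12 lb/h; overhead removed = 0.743×925.12 = 687.36 lb/h.
Concentrate = 2360 − 687.36 = 1672.6 lb/h.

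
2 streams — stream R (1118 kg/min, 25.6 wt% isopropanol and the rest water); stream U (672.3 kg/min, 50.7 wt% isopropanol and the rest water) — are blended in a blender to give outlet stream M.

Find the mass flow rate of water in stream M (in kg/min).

water out = water in = 1118×0.744 + 672.3×0.493 = 1163.2 kg/min.

1163 kg/min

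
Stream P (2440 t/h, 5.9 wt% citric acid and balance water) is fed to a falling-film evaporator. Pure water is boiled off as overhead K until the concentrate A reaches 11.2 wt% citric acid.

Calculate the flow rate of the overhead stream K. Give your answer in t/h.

1155 t/h

citric acid is conserved: 2440×0.059 = 143.96 t/h all reports to the concentrate.
Concentrate = 143.96/(target fraction) = 1285.4 t/h.
Overhead = 2440 − 1285.4 = 1154.6 t/h.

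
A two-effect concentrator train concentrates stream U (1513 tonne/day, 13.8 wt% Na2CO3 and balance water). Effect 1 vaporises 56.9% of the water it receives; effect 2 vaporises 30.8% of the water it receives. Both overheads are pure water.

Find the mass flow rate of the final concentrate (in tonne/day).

water in feed = 1513×0.862 = 1304.2 tonne/day.
After stage 1: water left = (1−0.569)×1304.2 = 562.11; stream total = 770.91 tonne/day.
After stage 2: water left = (1−0.308)×562.11 = 388.98; final concentrate = 597.78 tonne/day.

597.8 tonne/day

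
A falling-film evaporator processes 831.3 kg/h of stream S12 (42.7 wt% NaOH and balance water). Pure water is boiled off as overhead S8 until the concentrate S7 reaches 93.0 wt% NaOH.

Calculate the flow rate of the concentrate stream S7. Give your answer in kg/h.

NaOH is conserved: 831.3×0.427 = 354.97 kg/h all reports to the concentrate.
Concentrate = 354.97/(target fraction) = 381.68 kg/h.

381.7 kg/h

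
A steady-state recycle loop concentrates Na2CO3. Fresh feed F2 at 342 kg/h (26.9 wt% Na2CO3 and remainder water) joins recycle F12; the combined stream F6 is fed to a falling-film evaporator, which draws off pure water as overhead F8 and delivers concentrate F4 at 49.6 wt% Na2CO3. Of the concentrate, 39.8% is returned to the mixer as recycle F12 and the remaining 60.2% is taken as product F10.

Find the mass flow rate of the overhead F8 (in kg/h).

156.5 kg/h

Overall Na2CO3 balance (none leaves overhead): Na2CO3 in fresh feed = Na2CO3 in product, i.e. 342×0.269 = (1−0.398)·F4·0.496.
F4 = 91.998/(0.496×0.602) = 308.11 kg/h.
Recycle F12 = 0.398×308.11 = 122.63 kg/h.
Combined feed F6 = 342 + 122.63 = 464.63 kg/h.
Overhead F8 = F6 − F4 = 464.63 − 308.11 = 156.52 kg/h.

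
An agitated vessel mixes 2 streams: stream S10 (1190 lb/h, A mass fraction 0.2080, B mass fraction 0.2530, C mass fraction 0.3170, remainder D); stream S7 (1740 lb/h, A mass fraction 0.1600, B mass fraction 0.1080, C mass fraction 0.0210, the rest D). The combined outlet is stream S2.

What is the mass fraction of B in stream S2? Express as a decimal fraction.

Total flow out = 1190 + 1740 = 2930 lb/h.
B in = 1190×0.253 + 1740×0.108 = 488.99 lb/h.
B mass fraction in S2 = 488.99/2930 = 0.1669.

0.1669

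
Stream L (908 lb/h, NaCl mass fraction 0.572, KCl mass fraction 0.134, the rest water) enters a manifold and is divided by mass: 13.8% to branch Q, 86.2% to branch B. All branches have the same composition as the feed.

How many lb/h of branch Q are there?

125.3 lb/h

Branch Q flow = 0.138×908 = 125.3 lb/h.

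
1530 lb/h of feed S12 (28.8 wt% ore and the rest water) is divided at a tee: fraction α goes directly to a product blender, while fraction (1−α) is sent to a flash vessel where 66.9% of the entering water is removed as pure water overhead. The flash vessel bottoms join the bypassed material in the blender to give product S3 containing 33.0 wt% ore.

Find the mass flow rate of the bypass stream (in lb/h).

1121 lb/h

All 1530×0.288 = 440.64 lb/h of ore reaches S3, so S3 = 440.64/0.330 = 1335.3 lb/h and vapour = 194.73 lb/h.
The evaporator receives (1−α)·1530 of feed at 0.712 water and removes 0.669 of that water:
0.669×0.712×(1−α)×1530 = 194.73
(1−α) = 194.73/728.78 = 0.2672;  α = 0.7328.
Bypass flow = 0.7328×1530 = 1121.2 lb/h.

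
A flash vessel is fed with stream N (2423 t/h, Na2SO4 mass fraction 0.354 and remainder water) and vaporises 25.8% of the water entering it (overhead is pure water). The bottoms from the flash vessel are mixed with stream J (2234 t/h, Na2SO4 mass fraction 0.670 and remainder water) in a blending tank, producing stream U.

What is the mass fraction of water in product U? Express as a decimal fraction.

Vapour removed = 0.258×0.646×2423 = 403.84 t/h; concentrate = 2019.2 t/h.
water reaching the mixer = 1161.4 (from concentrate) + 2234×0.330 = 1898.6 t/h.
Product flow = 2019.2 + 2234 = 4253.2 t/h; water fraction = 0.446.

0.446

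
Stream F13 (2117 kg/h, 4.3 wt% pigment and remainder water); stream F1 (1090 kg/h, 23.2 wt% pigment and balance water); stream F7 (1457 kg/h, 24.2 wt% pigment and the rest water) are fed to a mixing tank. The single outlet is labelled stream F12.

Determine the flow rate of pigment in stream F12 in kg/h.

696.5 kg/h

pigment out = pigment in = 2117×0.043 + 1090×0.232 + 1457×0.242 = 696.5 kg/h.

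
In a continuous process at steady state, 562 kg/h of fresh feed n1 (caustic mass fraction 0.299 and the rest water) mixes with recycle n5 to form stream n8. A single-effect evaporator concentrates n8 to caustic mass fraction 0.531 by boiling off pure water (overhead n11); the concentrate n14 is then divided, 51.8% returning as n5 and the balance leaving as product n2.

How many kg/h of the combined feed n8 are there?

Overall caustic balance (none leaves overhead): caustic in fresh feed = caustic in product, i.e. 562×0.299 = (1−0.518)·n14·0.531.
n14 = 168.04/(0.531×0.482) = 656.55 kg/h.
Recycle n5 = 0.518×656.55 = 340.09 kg/h.
Combined feed n8 = 562 + 340.09 = 902.09 kg/h.

902.1 kg/h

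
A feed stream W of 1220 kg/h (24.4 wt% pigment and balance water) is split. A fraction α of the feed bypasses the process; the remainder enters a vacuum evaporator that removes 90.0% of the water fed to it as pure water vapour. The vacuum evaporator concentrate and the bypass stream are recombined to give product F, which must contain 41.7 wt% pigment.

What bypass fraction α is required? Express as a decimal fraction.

0.390

All 1220×0.244 = 297.68 kg/h of pigment reaches F, so F = 297.68/0.417 = 713.86 kg/h and vapour = 506.14 kg/h.
The evaporator receives (1−α)·1220 of feed at 0.756 water and removes 0.900 of that water:
0.900×0.756×(1−α)×1220 = 506.14
(1−α) = 506.14/830.09 = 0.6097;  α = 0.3903.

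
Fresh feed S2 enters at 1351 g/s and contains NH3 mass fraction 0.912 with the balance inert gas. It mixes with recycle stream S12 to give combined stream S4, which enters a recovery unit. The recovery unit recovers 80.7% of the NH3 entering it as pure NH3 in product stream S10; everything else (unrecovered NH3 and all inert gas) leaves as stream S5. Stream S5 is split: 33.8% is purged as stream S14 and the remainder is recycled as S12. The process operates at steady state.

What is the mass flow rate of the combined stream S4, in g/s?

inert gas enters only via S2 and leaves only via the purge: 1351×0.088 = 0.338×(inert gas in S5), and the recovery unit passes all inert gas, so inert gas in S4 = inert gas in S5 = 351.74 g/s.
NH3 in S4: m_A = 1351×0.912 + (1−0.338)·(1−0.807)·m_A, so m_A = 1232.1/0.8722 = 1412.6 g/s.
S4 = 1412.6 + 351.74 = 1764.3 g/s.

1764 g/s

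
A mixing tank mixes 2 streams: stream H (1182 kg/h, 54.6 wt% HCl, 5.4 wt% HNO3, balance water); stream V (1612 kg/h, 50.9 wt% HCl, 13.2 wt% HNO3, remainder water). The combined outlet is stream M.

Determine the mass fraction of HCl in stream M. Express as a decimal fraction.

0.525

Total flow out = 1182 + 1612 = 2794 kg/h.
HCl in = 1182×0.546 + 1612×0.509 = 1465.9 kg/h.
HCl mass fraction in M = 1465.9/2794 = 0.525.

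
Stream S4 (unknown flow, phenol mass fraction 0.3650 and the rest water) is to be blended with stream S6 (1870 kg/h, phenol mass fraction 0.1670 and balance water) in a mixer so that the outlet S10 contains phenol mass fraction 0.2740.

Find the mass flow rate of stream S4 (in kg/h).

2199 kg/h

Let S4 be the unknown flow. Total out = 1870 + S4.
phenol balance: 312.29 + 0.365·S4 = 0.274·(1870 + S4)
(0.365 − 0.274)·S4 = 0.274×1870 − 312.29 = 200.09
S4 = 200.09 / 0.091 = 2198.8 kg/h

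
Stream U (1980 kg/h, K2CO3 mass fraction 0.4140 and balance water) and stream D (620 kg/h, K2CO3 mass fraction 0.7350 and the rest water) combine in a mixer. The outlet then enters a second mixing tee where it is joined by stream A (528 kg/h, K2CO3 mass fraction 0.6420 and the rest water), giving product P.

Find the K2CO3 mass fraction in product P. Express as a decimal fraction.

Overall, product flow = 3128 kg/h.
K2CO3 in = 1980×0.414 + 620×0.735 + 528×0.642 = 1614.4 kg/h.
K2CO3 fraction in P = 0.5161.

0.5161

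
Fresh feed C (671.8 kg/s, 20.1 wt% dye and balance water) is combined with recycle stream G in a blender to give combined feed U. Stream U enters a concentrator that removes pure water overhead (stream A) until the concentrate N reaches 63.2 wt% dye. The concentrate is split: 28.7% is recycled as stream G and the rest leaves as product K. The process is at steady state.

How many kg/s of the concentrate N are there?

Overall dye balance (none leaves overhead): dye in fresh feed = dye in product, i.e. 671.8×0.201 = (1−0.287)·N·0.632.
N = 135.03/(0.632×0.713) = 299.66 kg/s.

299.7 kg/s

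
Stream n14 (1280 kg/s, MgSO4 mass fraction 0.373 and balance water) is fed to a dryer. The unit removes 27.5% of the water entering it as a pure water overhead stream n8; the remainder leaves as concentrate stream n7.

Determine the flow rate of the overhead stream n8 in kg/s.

220.7 kg/s

water entering = 1280×0.627 = 802.56 kg/s; overhead removed = 0.275×802.56 = 220.7 kg/s.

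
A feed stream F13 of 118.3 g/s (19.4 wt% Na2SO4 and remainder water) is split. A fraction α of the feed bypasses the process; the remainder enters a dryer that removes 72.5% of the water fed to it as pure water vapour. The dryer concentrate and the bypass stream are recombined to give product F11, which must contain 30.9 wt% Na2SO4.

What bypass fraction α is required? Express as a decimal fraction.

All 118.3×0.194 = 22.95 g/s of Na2SO4 reaches F11, so F11 = 22.95/0.309 = 74.272 g/s and vapour = 44.028 g/s.
The evaporator receives (1−α)·118.3 of feed at 0.806 water and removes 0.725 of that water:
0.725×0.806×(1−α)×118.3 = 44.028
(1−α) = 44.028/69.129 = 0.6369;  α = 0.3631.

0.363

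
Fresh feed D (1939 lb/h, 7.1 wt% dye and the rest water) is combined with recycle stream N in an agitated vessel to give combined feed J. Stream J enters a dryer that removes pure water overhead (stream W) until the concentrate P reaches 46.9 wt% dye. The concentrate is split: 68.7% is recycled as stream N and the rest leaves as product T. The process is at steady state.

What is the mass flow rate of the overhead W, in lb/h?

Overall dye balance (none leaves overhead): dye in fresh feed = dye in product, i.e. 1939×0.071 = (1−0.687)·P·0.469.
P = 137.67/(0.469×0.313) = 937.82 lb/h.
Recycle N = 0.687×937.82 = 644.28 lb/h.
Combined feed J = 1939 + 644.28 = 2583.3 lb/h.
Overhead W = J − P = 2583.3 − 937.82 = 1645.5 lb/h.

1645 lb/h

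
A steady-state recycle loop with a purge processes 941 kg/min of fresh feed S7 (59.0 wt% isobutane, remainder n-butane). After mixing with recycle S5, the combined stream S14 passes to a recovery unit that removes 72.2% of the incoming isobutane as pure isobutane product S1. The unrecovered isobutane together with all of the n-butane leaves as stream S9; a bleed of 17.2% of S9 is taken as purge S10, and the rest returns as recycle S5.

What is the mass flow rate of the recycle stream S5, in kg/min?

n-butane enters only via S7 and leaves only via the purge: 941×0.410 = 0.172×(n-butane in S9), and the recovery unit passes all n-butane, so n-butane in S14 = n-butane in S9 = 2243.1 kg/min.
isobutane in S14: m_A = 941×0.590 + (1−0.172)·(1−0.722)·m_A, so m_A = 555.19/0.7698 = 721.2 kg/min.
S9 = (1−0.722)×721.2 + 2243.1 = 2443.6 kg/min.
Recycle S5 = (1−0.172)×2443.6 = 2023.3 kg/min.

2023 kg/min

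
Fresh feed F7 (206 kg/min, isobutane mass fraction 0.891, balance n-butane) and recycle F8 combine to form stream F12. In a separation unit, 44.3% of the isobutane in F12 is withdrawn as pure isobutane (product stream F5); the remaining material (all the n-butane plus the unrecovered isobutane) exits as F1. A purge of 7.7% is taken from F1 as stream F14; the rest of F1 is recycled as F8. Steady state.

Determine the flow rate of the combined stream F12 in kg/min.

669.4 kg/min

n-butane enters only via F7 and leaves only via the purge: 206×0.109 = 0.077×(n-butane in F1), and the separation unit passes all n-butane, so n-butane in F12 = n-butane in F1 = 291.61 kg/min.
isobutane in F12: m_A = 206×0.891 + (1−0.077)·(1−0.443)·m_A, so m_A = 183.55/0.4859 = 377.75 kg/min.
F12 = 377.75 + 291.61 = 669.36 kg/min.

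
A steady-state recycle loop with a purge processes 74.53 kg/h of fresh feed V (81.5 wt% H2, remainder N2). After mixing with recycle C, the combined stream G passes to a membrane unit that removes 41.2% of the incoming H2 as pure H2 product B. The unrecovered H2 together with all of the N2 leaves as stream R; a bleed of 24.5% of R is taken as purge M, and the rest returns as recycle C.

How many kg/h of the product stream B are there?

H2 in G: m_A = 74.53×0.815 + (1−0.245)·(1−0.412)·m_A, so m_A = 60.742/0.5561 = 109.24 kg/h.
Product B = 0.412×109.24 = 45.005 kg/h.

45.01 kg/h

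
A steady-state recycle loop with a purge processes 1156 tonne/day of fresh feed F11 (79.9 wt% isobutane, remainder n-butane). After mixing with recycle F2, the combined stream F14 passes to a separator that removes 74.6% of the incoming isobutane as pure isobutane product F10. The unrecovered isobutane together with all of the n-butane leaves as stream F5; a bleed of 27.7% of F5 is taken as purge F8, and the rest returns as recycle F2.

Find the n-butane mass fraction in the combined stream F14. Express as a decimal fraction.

0.4257

n-butane enters only via F11 and leaves only via the purge: 1156×0.201 = 0.277×(n-butane in F5), and the separator passes all n-butane, so n-butane in F14 = n-butane in F5 = 838.83 tonne/day.
isobutane in F14: m_A = 1156×0.799 + (1−0.277)·(1−0.746)·m_A, so m_A = 923.64/0.8164 = 1131.4 tonne/day.
F14 = 1131.4 + 838.83 = 1970.3 tonne/day.
n-butane fraction in F14 = 838.83/1970.3 = 0.4257.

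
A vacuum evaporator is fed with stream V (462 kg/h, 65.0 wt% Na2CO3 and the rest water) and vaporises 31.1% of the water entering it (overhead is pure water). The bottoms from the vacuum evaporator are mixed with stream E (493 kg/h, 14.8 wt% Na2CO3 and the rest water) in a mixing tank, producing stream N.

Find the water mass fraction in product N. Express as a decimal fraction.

Vapour removed = 0.311×0.350×462 = 50.289 kg/h; concentrate = 411.71 kg/h.
water reaching the mixer = 111.41 (from concentrate) + 493×0.852 = 531.45 kg/h.
Product flow = 411.71 + 493 = 904.71 kg/h; water fraction = 0.5874.

0.5874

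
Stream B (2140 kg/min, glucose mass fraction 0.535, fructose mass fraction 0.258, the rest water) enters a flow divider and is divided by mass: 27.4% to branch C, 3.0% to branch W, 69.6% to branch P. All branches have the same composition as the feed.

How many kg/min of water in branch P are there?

308.3 kg/min

Branch P total = 0.696×2140 = 1489.4 kg/min.
water in P = 0.207×1489.4 = 308.31 kg/min.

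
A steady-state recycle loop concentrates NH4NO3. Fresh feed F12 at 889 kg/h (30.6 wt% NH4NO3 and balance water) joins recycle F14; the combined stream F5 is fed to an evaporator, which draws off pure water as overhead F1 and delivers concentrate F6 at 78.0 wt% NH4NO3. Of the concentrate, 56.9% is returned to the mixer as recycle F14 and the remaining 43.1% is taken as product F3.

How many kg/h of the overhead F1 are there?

Overall NH4NO3 balance (none leaves overhead): NH4NO3 in fresh feed = NH4NO3 in product, i.e. 889×0.306 = (1−0.569)·F6·0.780.
F6 = 272.03/(0.780×0.431) = 809.19 kg/h.
Recycle F14 = 0.569×809.19 = 460.43 kg/h.
Combined feed F5 = 889 + 460.43 = 1349.4 kg/h.
Overhead F1 = F5 − F6 = 1349.4 − 809.19 = 540.24 kg/h.

540.2 kg/h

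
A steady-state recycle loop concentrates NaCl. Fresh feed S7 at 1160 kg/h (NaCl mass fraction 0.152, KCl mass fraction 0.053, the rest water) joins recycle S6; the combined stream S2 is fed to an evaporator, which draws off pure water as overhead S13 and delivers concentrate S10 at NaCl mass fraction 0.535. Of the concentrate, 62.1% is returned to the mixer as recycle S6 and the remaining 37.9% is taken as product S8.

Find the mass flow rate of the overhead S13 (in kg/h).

Overall NaCl balance (none leaves overhead): NaCl in fresh feed = NaCl in product, i.e. 1160×0.152 = (1−0.621)·S10·0.535.
S10 = 176.32/(0.535×0.379) = 869.58 kg/h.
Recycle S6 = 0.621×869.58 = 540.01 kg/h.
Combined feed S2 = 1160 + 540.01 = 1700 kg/h.
Overhead S13 = S2 − S10 = 1700 − 869.58 = 830.43 kg/h.

830.4 kg/h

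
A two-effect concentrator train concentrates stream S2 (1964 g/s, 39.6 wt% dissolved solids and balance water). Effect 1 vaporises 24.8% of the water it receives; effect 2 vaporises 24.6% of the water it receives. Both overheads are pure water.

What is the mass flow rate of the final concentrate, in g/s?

water in feed = 1964×0.604 = 1186.3 g/s.
After stage 1: water left = (1−0.248)×1186.3 = 892.06; stream total = 1669.8 g/s.
After stage 2: water left = (1−0.246)×892.06 = 672.62; final concentrate = 1450.4 g/s.

1450 g/s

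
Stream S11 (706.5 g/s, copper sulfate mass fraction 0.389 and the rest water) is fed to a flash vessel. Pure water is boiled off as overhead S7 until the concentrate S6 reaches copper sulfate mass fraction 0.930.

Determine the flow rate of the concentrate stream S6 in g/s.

295.5 g/s

copper sulfate is conserved: 706.5×0.389 = 274.83 g/s all reports to the concentrate.
Concentrate = 274.83/(target fraction) = 295.51 g/s.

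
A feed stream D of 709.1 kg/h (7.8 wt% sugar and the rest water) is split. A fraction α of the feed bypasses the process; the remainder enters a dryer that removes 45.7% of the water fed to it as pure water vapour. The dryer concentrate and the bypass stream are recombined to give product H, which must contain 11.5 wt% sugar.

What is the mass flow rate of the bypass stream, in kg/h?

All 709.1×0.078 = 55.31 kg/h of sugar reaches H, so H = 55.31/0.115 = 480.95 kg/h and vapour = 228.15 kg/h.
The evaporator receives (1−α)·709.1 of feed at 0.922 water and removes 0.457 of that water:
0.457×0.922×(1−α)×709.1 = 228.15
(1−α) = 228.15/298.78 = 0.7636;  α = 0.2364.
Bypass flow = 0.2364×709.1 = 167.64 kg/h.

167.6 kg/h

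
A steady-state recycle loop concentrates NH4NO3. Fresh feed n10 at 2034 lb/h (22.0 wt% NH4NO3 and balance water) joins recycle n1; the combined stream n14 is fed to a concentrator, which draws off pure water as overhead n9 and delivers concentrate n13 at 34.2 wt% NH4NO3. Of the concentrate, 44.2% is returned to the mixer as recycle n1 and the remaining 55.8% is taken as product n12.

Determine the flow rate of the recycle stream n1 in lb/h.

1036 lb/h

Overall NH4NO3 balance (none leaves overhead): NH4NO3 in fresh feed = NH4NO3 in product, i.e. 2034×0.220 = (1−0.442)·n13·0.342.
n13 = 447.48/(0.342×0.558) = 2344.8 lb/h.
Recycle n1 = 0.442×2344.8 = 1036.4 lb/h.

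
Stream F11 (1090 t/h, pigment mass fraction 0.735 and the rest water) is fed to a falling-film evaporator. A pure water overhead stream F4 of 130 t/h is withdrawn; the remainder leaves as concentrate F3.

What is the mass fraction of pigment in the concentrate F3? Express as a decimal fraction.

0.835

pigment is not removed: 1090×0.735 = 801.15 t/h of pigment enters F3.
Concentrate = 1090 − 130 = 960 t/h.
Mass fraction = 801.15/960 = 0.835.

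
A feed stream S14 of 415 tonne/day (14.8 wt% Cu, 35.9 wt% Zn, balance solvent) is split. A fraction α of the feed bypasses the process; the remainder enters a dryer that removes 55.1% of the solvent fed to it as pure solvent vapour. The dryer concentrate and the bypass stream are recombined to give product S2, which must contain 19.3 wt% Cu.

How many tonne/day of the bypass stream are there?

58.79 tonne/day

All 415×0.148 = 61.42 tonne/day of Cu reaches S2, so S2 = 61.42/0.193 = 318.24 tonne/day and vapour = 96.762 tonne/day.
The evaporator receives (1−α)·415 of feed at 0.493 solvent and removes 0.551 of that solvent:
0.551×0.493×(1−α)×415 = 96.762
(1−α) = 96.762/112.73 = 0.8583;  α = 0.1417.
Bypass flow = 0.1417×415 = 58.791 tonne/day.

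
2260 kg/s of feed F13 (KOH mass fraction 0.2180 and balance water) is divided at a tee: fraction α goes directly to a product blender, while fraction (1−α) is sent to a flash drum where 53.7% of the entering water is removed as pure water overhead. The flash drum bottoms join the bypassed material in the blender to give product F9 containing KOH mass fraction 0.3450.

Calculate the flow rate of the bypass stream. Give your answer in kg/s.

278.9 kg/s

All 2260×0.218 = 492.68 kg/s of KOH reaches F9, so F9 = 492.68/0.345 = 1428.1 kg/s and vapour = 831.94 kg/s.
The evaporator receives (1−α)·2260 of feed at 0.782 water and removes 0.537 of that water:
0.537×0.782×(1−α)×2260 = 831.94
(1−α) = 831.94/949.05 = 0.8766;  α = 0.1234.
Bypass flow = 0.1234×2260 = 278.87 kg/s.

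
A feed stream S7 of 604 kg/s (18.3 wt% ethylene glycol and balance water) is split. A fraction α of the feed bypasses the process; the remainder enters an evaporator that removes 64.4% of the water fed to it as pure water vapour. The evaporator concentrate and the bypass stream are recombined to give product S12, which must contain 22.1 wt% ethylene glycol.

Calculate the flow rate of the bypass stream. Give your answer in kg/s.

406.6 kg/s

All 604×0.183 = 110.53 kg/s of ethylene glycol reaches S12, so S12 = 110.53/0.221 = 500.14 kg/s and vapour = 103.86 kg/s.
The evaporator receives (1−α)·604 of feed at 0.817 water and removes 0.644 of that water:
0.644×0.817×(1−α)×604 = 103.86
(1−α) = 103.86/317.79 = 0.3268;  α = 0.6732.
Bypass flow = 0.6732×604 = 406.61 kg/s.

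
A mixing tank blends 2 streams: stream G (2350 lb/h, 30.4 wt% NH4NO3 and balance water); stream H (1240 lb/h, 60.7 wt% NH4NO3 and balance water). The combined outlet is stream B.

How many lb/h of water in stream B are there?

2123 lb/h

water out = water in = 2350×0.696 + 1240×0.393 = 2122.9 lb/h.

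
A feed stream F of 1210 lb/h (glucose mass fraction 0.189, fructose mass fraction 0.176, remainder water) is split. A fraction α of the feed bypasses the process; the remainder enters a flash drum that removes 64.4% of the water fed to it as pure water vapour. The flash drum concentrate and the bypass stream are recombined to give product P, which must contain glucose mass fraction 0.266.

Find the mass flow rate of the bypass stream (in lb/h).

353.5 lb/h

All 1210×0.189 = 228.69 lb/h of glucose reaches P, so P = 228.69/0.266 = 859.74 lb/h and vapour = 350.26 lb/h.
The evaporator receives (1−α)·1210 of feed at 0.635 water and removes 0.644 of that water:
0.644×0.635×(1−α)×1210 = 350.26
(1−α) = 350.26/494.82 = 0.7079;  α = 0.2921.
Bypass flow = 0.2921×1210 = 353.49 lb/h.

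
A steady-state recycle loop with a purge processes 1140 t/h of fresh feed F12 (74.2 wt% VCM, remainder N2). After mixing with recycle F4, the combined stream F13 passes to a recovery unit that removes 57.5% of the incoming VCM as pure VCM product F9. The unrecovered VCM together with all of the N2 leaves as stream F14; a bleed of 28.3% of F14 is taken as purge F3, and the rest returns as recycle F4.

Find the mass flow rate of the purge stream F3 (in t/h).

440.4 t/h

N2 enters only via F12 and leaves only via the purge: 1140×0.258 = 0.283×(N2 in F14), and the recovery unit passes all N2, so N2 in F13 = N2 in F14 = 1039.3 t/h.
VCM in F13: m_A = 1140×0.742 + (1−0.283)·(1−0.575)·m_A, so m_A = 845.88/0.6953 = 1216.6 t/h.
F14 = (1−0.575)×1216.6 + 1039.3 = 1556.4 t/h.
Purge F3 = 0.283×1556.4 = 440.45 t/h.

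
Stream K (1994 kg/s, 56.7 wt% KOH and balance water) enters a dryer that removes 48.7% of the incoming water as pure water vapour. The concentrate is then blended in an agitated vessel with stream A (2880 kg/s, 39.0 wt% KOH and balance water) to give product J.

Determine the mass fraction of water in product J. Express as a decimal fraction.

0.494

Vapour removed = 0.487×0.433×1994 = 420.48 kg/s; concentrate = 1573.5 kg/s.
water reaching the mixer = 442.93 (from concentrate) + 2880×0.610 = 2199.7 kg/s.
Product flow = 1573.5 + 2880 = 4453.5 kg/s; water fraction = 0.494.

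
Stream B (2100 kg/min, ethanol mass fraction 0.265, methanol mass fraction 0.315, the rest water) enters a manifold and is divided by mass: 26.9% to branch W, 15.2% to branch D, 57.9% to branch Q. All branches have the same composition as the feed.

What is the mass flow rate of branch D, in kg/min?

Branch D flow = 0.152×2100 = 319.2 kg/min.

319.2 kg/min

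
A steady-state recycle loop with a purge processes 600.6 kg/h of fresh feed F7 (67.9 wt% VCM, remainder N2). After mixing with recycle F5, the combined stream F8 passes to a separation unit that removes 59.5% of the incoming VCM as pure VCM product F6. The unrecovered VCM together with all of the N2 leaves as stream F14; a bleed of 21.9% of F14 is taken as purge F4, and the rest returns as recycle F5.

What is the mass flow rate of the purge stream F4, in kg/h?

245.7 kg/h

N2 enters only via F7 and leaves only via the purge: 600.6×0.321 = 0.219×(N2 in F14), and the separation unit passes all N2, so N2 in F8 = N2 in F14 = 880.33 kg/h.
VCM in F8: m_A = 600.6×0.679 + (1−0.219)·(1−0.595)·m_A, so m_A = 407.81/0.6837 = 596.48 kg/h.
F14 = (1−0.595)×596.48 + 880.33 = 1121.9 kg/h.
Purge F4 = 0.219×1121.9 = 245.7 kg/h.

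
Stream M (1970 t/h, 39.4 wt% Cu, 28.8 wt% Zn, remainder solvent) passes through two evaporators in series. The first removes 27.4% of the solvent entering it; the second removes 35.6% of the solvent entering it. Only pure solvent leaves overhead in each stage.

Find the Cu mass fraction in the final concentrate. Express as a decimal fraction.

0.474

solvent in feed = 1970×0.318 = 626.46 t/h.
After stage 1: solvent left = (1−0.274)×626.46 = 454.81; stream total = 1798.3 t/h.
After stage 2: solvent left = (1−0.356)×454.81 = 292.9; final concentrate = 1636.4 t/h.
Cu fraction = 776.18/1636.4 = 0.474.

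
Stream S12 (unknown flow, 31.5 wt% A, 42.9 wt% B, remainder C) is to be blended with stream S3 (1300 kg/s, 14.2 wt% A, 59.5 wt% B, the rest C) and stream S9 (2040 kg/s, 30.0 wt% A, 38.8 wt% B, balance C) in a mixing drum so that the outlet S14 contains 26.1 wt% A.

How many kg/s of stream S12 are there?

Let S12 be the unknown flow. Total out = 3340 + S12.
A balance: 796.6 + 0.315·S12 = 0.261·(3340 + S12)
(0.315 − 0.261)·S12 = 0.261×3340 − 796.6 = 75.14
S12 = 75.14 / 0.054 = 1391.5 kg/s

1391 kg/s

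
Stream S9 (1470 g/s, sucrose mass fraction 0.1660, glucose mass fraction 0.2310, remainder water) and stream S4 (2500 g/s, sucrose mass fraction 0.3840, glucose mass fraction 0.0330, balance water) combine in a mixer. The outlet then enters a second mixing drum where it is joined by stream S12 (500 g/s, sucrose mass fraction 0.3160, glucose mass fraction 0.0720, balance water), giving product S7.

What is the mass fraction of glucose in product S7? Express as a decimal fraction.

Overall, product flow = 4470 g/s.
glucose in = 1470×0.231 + 2500×0.033 + 500×0.072 = 458.07 g/s.
glucose fraction in S7 = 0.1025.

0.1025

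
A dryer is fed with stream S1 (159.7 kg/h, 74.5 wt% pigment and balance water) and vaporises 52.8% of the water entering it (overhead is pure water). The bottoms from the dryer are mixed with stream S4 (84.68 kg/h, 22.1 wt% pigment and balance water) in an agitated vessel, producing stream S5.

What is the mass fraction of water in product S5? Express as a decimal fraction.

0.382

Vapour removed = 0.528×0.255×159.7 = 21.502 kg/h; concentrate = 138.2 kg/h.
water reaching the mixer = 19.221 (from concentrate) + 84.68×0.779 = 85.187 kg/h.
Product flow = 138.2 + 84.68 = 222.88 kg/h; water fraction = 0.382.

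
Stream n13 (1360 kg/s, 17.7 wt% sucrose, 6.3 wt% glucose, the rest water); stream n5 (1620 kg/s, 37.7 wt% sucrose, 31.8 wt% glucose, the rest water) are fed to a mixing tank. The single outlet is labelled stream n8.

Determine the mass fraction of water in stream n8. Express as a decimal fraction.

0.513

Total flow out = 1360 + 1620 = 2980 kg/s.
water in = 1360×0.760 + 1620×0.305 = 1527.7 kg/s.
water mass fraction in n8 = 1527.7/2980 = 0.513.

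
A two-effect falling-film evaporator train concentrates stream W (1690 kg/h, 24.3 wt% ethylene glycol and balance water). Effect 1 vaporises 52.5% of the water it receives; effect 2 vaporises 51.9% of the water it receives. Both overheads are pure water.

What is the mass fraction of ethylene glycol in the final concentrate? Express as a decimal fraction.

0.5842

water in feed = 1690×0.757 = 1279.3 kg/h.
After stage 1: water left = (1−0.525)×1279.3 = 607.68; stream total = 1018.4 kg/h.
After stage 2: water left = (1−0.519)×607.68 = 292.29; final concentrate = 702.96 kg/h.
ethylene glycol fraction = 410.67/702.96 = 0.5842.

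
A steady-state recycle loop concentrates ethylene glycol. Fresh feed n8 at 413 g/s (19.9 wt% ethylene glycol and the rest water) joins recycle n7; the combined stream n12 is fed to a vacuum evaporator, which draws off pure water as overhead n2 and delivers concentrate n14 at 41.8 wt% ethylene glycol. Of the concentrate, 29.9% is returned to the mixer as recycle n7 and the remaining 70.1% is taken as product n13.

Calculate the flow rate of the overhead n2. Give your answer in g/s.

216.4 g/s

Overall ethylene glycol balance (none leaves overhead): ethylene glycol in fresh feed = ethylene glycol in product, i.e. 413×0.199 = (1−0.299)·n14·0.418.
n14 = 82.187/(0.418×0.701) = 280.48 g/s.
Recycle n7 = 0.299×280.48 = 83.865 g/s.
Combined feed n12 = 413 + 83.865 = 496.86 g/s.
Overhead n2 = n12 − n14 = 496.86 − 280.48 = 216.38 g/s.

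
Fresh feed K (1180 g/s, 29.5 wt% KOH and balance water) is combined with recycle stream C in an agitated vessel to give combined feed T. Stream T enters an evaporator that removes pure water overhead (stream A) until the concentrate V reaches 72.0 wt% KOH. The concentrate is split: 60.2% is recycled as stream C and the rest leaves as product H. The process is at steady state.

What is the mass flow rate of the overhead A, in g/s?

696.5 g/s

Overall KOH balance (none leaves overhead): KOH in fresh feed = KOH in product, i.e. 1180×0.295 = (1−0.602)·V·0.720.
V = 348.1/(0.720×0.398) = 1214.8 g/s.
Recycle C = 0.602×1214.8 = 731.28 g/s.
Combined feed T = 1180 + 731.28 = 1911.3 g/s.
Overhead A = T − V = 1911.3 − 1214.8 = 696.53 g/s.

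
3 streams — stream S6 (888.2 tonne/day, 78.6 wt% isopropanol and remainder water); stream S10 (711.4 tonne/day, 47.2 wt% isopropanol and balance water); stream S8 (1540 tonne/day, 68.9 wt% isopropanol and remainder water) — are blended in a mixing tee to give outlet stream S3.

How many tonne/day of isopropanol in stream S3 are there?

isopropanol out = isopropanol in = 888.2×0.786 + 711.4×0.472 + 1540×0.689 = 2095 tonne/day.

2095 tonne/day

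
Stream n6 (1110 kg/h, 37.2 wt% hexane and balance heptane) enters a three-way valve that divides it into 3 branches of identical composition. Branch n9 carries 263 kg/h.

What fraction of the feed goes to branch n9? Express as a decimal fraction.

Fraction to n9 = 263/1110 = 0.2369.

0.237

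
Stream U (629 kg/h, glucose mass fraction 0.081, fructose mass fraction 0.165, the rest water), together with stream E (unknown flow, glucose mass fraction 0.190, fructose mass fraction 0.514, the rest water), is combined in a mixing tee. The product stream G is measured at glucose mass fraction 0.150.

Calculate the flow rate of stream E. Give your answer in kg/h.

1085 kg/h

Let E be the unknown flow. Total out = 629 + E.
glucose balance: 50.949 + 0.190·E = 0.150·(629 + E)
(0.190 − 0.150)·E = 0.150×629 − 50.949 = 43.401
E = 43.401 / 0.040 = 1085 kg/h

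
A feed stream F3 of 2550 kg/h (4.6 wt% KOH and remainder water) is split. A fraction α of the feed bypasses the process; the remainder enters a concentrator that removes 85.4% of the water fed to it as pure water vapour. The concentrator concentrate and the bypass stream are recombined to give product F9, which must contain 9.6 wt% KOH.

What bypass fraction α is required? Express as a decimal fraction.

0.361

All 2550×0.046 = 117.3 kg/h of KOH reaches F9, so F9 = 117.3/0.096 = 1221.9 kg/h and vapour = 1328.1 kg/h.
The evaporator receives (1−α)·2550 of feed at 0.954 water and removes 0.854 of that water:
0.854×0.954×(1−α)×2550 = 1328.1
(1−α) = 1328.1/2077.5 = 0.6393;  α = 0.3607.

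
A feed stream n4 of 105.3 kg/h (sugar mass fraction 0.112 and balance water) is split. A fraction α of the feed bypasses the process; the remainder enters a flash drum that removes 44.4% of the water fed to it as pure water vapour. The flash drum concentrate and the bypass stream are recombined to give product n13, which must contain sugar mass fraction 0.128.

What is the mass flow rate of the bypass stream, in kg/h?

All 105.3×0.112 = 11.794 kg/h of sugar reaches n13, so n13 = 11.794/0.128 = 92.137 kg/h and vapour = 13.163 kg/h.
The evaporator receives (1−α)·105.3 of feed at 0.888 water and removes 0.444 of that water:
0.444×0.888×(1−α)×105.3 = 13.163
(1−α) = 13.163/41.517 = 0.3170;  α = 0.6830.
Bypass flow = 0.6830×105.3 = 71.916 kg/h.

71.92 kg/h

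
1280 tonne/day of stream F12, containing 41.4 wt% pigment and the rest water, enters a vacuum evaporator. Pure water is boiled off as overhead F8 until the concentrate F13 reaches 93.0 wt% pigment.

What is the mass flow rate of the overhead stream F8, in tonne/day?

710.2 tonne/day

pigment is conserved: 1280×0.414 = 529.92 tonne/day all reports to the concentrate.
Concentrate = 529.92/(target fraction) = 569.81 tonne/day.
Overhead = 1280 − 569.81 = 710.19 tonne/day.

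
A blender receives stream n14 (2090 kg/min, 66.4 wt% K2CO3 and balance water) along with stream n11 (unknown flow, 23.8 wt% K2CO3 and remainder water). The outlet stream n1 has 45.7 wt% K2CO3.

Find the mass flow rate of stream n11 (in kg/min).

1975 kg/min

Let n11 be the unknown flow. Total out = 2090 + n11.
K2CO3 balance: 1387.8 + 0.238·n11 = 0.457·(2090 + n11)
(0.238 − 0.457)·n11 = 0.457×2090 − 1387.8 = -432.63
n11 = -432.63 / -0.219 = 1975.5 kg/min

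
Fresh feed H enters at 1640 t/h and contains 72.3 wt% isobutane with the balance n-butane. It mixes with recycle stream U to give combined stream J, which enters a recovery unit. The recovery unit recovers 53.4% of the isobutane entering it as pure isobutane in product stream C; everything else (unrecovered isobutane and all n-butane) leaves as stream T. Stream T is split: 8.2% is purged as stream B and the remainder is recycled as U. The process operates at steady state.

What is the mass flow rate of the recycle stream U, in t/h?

n-butane enters only via H and leaves only via the purge: 1640×0.277 = 0.082×(n-butane in T), and the recovery unit passes all n-butane, so n-butane in J = n-butane in T = 5540 t/h.
isobutane in J: m_A = 1640×0.723 + (1−0.082)·(1−0.534)·m_A, so m_A = 1185.7/0.5722 = 2072.2 t/h.
T = (1−0.534)×2072.2 + 5540 = 6505.6 t/h.
Recycle U = (1−0.082)×6505.6 = 5972.2 t/h.

5972 t/h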